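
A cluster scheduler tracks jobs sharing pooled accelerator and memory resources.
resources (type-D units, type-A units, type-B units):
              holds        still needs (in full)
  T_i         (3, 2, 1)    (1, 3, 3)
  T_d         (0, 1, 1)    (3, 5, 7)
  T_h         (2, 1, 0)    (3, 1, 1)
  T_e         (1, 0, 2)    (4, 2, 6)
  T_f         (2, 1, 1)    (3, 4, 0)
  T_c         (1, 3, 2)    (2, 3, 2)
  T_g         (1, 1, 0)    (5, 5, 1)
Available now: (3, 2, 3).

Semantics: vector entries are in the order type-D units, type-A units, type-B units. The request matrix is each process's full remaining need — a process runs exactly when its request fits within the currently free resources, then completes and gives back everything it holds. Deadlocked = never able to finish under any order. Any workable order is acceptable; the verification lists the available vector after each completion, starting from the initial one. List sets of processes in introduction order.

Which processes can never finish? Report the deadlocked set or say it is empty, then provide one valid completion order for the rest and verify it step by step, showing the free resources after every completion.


Nothing here is deadlocked.
Key observation: T_h fits the free pool immediately, and its release cascades until everyone finishes.
A valid finishing order for the others: T_h, T_i, T_c, T_f, T_e, T_d, T_g. Check, step by step:
  pool = (3, 2, 3)
  T_h needs (3, 1, 1) <= (3, 2, 3) -> finishes; pool += (2, 1, 0) = (5, 3, 3)
  T_i needs (1, 3, 3) <= (5, 3, 3) -> finishes; pool += (3, 2, 1) = (8, 5, 4)
  T_c needs (2, 3, 2) <= (8, 5, 4) -> finishes; pool += (1, 3, 2) = (9, 8, 6)
  T_f needs (3, 4, 0) <= (9, 8, 6) -> finishes; pool += (2, 1, 1) = (11, 9, 7)
  T_e needs (4, 2, 6) <= (11, 9, 7) -> finishes; pool += (1, 0, 2) = (12, 9, 9)
  T_d needs (3, 5, 7) <= (12, 9, 9) -> finishes; pool += (0, 1, 1) = (12, 10, 10)
  T_g needs (5, 5, 1) <= (12, 10, 10) -> finishes; pool += (1, 1, 0) = (13, 11, 10)


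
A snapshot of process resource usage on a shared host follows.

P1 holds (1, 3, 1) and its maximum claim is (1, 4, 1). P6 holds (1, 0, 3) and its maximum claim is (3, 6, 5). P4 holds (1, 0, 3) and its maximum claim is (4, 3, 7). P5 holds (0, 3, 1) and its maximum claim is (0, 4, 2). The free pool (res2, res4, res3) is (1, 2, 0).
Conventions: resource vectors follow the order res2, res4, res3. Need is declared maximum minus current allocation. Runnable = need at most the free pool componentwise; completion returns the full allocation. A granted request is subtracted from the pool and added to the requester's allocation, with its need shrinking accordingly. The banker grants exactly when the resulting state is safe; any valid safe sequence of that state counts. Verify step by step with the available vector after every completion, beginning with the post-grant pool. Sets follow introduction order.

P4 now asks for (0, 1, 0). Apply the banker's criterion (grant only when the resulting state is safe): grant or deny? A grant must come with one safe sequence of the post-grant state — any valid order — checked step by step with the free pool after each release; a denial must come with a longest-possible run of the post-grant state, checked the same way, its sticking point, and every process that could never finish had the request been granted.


GRANT — the state after the grant stays safe, e.g. via P1, P5, P6, P4.
Key observation: granting shrinks the pool to (1, 1, 0), yet P1 still fits and the chain goes through.
Check on the post-grant state, step by step:
  pool = (1, 1, 0)
  P1 needs (0, 1, 0) <= (1, 1, 0) -> finishes; pool += (1, 3, 1) = (2, 4, 1)
  P5 needs (0, 1, 1) <= (2, 4, 1) -> finishes; pool += (0, 3, 1) = (2, 7, 2)
  P6 needs (2, 6, 2) <= (2, 7, 2) -> finishes; pool += (1, 0, 3) = (3, 7, 5)
  P4 needs (3, 2, 4) <= (3, 7, 5) -> finishes; pool += (1, 1, 3) = (4, 8, 8)


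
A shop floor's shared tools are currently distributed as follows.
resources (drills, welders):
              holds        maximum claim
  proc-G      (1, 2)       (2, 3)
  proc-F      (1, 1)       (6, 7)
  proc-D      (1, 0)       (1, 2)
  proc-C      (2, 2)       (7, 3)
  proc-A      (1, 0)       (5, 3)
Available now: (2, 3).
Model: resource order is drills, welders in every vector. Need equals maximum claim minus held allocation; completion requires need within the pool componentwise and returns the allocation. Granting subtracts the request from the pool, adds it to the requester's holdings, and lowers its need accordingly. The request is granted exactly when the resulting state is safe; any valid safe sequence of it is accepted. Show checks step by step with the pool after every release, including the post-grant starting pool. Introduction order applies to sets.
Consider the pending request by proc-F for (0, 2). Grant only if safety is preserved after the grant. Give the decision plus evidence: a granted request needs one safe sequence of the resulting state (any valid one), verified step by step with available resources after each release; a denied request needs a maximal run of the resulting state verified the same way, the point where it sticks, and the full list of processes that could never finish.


GRANT — the state after the grant stays safe, e.g. via proc-G, proc-D, proc-A, proc-C, proc-F.
Key observation: granting shrinks the pool to (2, 1), yet proc-G still fits and the chain goes through.
Check on the post-grant state, step by step:
  pool = (2, 1)
  proc-G needs (1, 1) <= (2, 1) -> finishes; pool += (1, 2) = (3, 3)
  proc-D needs (0, 2) <= (3, 3) -> finishes; pool += (1, 0) = (4, 3)
  proc-A needs (4, 3) <= (4, 3) -> finishes; pool += (1, 0) = (5, 3)
  proc-C needs (5, 1) <= (5, 3) -> finishes; pool += (2, 2) = (7, 5)
  proc-F needs (5, 4) <= (7, 5) -> finishes; pool += (1, 3) = (8, 8)


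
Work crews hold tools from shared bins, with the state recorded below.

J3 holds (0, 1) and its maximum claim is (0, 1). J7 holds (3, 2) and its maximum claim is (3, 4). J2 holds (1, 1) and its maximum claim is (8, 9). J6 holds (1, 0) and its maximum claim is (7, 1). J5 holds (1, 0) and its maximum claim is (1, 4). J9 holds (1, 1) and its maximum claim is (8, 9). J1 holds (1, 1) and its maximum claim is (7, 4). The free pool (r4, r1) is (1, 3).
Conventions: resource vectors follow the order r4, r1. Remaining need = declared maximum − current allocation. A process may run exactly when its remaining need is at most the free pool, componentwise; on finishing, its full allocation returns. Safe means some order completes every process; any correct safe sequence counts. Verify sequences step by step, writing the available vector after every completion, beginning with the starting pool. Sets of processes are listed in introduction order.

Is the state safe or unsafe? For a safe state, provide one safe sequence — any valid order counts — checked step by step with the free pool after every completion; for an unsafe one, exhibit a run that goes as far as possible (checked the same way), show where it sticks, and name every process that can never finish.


UNSAFE.
Key observation: even finishing J3, J5, J7 leaves just (5, 6) free — too little r4 for any of the remaining processes.
The run J3, J5, J7 cannot be extended any further. Verifying each step:
  pool = (1, 3)
  run J3 (needs (0, 0), free (1, 3)); after release of (0, 1) the pool is (1, 4)
  run J5 (needs (0, 4), free (1, 4)); after release of (1, 0) the pool is (2, 4)
  run J7 (needs (0, 2), free (2, 4)); after release of (3, 2) the pool is (5, 6)
  blocked: J2 wants (7, 8), pool (5, 6) — not enough r4 and r1
  blocked: J6 wants (6, 1), pool (5, 6) — not enough r4
  blocked: J9 wants (7, 8), pool (5, 6) — not enough r4 and r1
  blocked: J1 wants (6, 3), pool (5, 6) — not enough r4
Processes that can never finish: J2, J6, J9 and J1.


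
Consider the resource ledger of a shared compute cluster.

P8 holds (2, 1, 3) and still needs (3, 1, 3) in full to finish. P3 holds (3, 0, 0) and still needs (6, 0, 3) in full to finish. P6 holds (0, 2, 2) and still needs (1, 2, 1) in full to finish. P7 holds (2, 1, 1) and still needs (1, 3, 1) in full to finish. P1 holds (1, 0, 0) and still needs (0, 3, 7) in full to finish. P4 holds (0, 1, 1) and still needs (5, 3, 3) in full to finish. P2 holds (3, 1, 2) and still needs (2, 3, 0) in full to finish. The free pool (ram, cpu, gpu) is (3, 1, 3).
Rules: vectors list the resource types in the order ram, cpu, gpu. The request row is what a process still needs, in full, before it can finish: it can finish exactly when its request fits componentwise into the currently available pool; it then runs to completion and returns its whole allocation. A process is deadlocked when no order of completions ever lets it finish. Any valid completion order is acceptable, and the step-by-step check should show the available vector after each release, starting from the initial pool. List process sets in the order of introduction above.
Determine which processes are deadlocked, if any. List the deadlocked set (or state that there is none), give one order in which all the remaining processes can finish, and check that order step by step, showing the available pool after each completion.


The deadlocked set is empty.
Key observation: no deadlock: P8 fits now, and the freed resources carry the rest through.
One completion order for the rest: P8, P6, P2, P7, P1, P4, P3. Verifying each step:
  pool = (3, 1, 3)
  P8 needs (3, 1, 3) <= (3, 1, 3) -> finishes; pool += (2, 1, 3) = (5, 2, 6)
  P6 needs (1, 2, 1) <= (5, 2, 6) -> finishes; pool += (0, 2, 2) = (5, 4, 8)
  P2 needs (2, 3, 0) <= (5, 4, 8) -> finishes; pool += (3, 1, 2) = (8, 5, 10)
  P7 needs (1, 3, 1) <= (8, 5, 10) -> finishes; pool += (2, 1, 1) = (10, 6, 11)
  P1 needs (0, 3, 7) <= (10, 6, 11) -> finishes; pool += (1, 0, 0) = (11, 6, 11)
  P4 needs (5, 3, 3) <= (11, 6, 11) -> finishes; pool += (0, 1, 1) = (11, 7, 12)
  P3 needs (6, 0, 3) <= (11, 7, 12) -> finishes; pool += (3, 0, 0) = (14, 7, 12)


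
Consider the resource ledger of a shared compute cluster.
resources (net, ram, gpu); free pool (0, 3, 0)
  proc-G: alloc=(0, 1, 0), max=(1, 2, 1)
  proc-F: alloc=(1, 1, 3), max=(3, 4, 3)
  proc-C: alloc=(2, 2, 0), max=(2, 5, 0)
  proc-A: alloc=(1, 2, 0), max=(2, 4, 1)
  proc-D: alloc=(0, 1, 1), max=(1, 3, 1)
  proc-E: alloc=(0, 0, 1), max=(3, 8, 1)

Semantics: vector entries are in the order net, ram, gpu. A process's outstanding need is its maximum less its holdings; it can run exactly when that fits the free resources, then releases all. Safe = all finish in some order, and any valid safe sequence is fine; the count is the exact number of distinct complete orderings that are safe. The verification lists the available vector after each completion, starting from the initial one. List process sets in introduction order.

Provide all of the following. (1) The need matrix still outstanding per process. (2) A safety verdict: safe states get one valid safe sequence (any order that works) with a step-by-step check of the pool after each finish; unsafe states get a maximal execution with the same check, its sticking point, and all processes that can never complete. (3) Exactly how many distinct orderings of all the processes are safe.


(1) Outstanding need per process (order net, ram, gpu):
  proc-G: (1, 1, 1)
  proc-F: (2, 3, 0)
  proc-C: (0, 3, 0)
  proc-A: (1, 2, 1)
  proc-D: (1, 2, 0)
  proc-E: (3, 8, 0)
(2) The state is SAFE; one workable sequence: proc-C, proc-D, proc-G, proc-F, proc-E, proc-A.
Key observation: proc-C is the earliest step where a requested resource binds exactly: need (0, 3, 0), pool (0, 3, 0) at its turn.
Check, step by step:
  pool = (0, 3, 0)
  run proc-C (needs (0, 3, 0), free (0, 3, 0)); after release of (2, 2, 0) the pool is (2, 5, 0)
  run proc-D (needs (1, 2, 0), free (2, 5, 0)); after release of (0, 1, 1) the pool is (2, 6, 1)
  run proc-G (needs (1, 1, 1), free (2, 6, 1)); after release of (0, 1, 0) the pool is (2, 7, 1)
  run proc-F (needs (2, 3, 0), free (2, 7, 1)); after release of (1, 1, 3) the pool is (3, 8, 4)
  run proc-E (needs (3, 8, 0), free (3, 8, 4)); after release of (0, 0, 1) the pool is (3, 8, 5)
  run proc-A (needs (1, 2, 1), free (3, 8, 5)); after release of (1, 2, 0) the pool is (4, 10, 5)
(3) The exact count: 28 of the possible complete orderings are safe sequences.


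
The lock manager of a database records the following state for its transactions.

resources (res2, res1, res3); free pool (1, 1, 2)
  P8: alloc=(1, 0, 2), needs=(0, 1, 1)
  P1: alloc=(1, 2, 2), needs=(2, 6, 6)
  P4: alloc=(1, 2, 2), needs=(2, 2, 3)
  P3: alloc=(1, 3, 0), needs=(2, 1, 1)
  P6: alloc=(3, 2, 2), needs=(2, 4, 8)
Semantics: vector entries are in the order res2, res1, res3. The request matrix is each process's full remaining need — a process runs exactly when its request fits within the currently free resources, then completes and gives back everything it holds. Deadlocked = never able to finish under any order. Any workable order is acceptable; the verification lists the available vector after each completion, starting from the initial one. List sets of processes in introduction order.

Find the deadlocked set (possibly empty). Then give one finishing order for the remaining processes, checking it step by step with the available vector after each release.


Nothing here is deadlocked.
Key observation: beginning at P8, releases accumulate fast enough that every process eventually fits.
The rest can finish in the order P8, P3, P4, P1, P6. Step-by-step check:
  pool = (1, 1, 2)
  P8: need (0, 1, 1) fits (1, 1, 2); releases (1, 0, 2), pool now (2, 1, 4)
  P3: need (2, 1, 1) fits (2, 1, 4); releases (1, 3, 0), pool now (3, 4, 4)
  P4: need (2, 2, 3) fits (3, 4, 4); releases (1, 2, 2), pool now (4, 6, 6)
  P1: need (2, 6, 6) fits (4, 6, 6); releases (1, 2, 2), pool now (5, 8, 8)
  P6: need (2, 4, 8) fits (5, 8, 8); releases (3, 2, 2), pool now (8, 10, 10)


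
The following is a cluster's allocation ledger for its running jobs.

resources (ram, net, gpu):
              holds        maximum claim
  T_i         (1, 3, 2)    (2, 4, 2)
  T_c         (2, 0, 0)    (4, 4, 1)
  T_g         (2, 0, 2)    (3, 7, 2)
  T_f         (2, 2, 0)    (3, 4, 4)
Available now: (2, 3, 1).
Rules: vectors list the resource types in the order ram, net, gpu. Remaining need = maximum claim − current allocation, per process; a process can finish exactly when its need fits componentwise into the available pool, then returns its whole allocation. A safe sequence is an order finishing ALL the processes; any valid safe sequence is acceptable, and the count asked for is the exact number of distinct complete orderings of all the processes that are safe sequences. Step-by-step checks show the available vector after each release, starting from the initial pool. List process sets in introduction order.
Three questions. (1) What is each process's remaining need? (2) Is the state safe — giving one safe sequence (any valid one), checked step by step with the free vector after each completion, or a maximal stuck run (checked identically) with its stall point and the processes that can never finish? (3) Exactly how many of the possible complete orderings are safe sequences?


(1) Remaining need (order ram, net, gpu):
  T_i: (1, 1, 0)
  T_c: (2, 4, 1)
  T_g: (1, 7, 0)
  T_f: (1, 2, 4)
(2) UNSAFE.
Key observation: after T_i, T_c the pool peaks at (5, 6, 3), and each blocked process is short somewhere: T_g on net; T_f on gpu.
The run T_i, T_c cannot be extended any further. Step-by-step check:
  pool = (2, 3, 1)
  run T_i (needs (1, 1, 0), free (2, 3, 1)); after release of (1, 3, 2) the pool is (3, 6, 3)
  run T_c (needs (2, 4, 1), free (3, 6, 3)); after release of (2, 0, 0) the pool is (5, 6, 3)
  blocked: T_g wants (1, 7, 0), pool (5, 6, 3) — not enough net
  blocked: T_f wants (1, 2, 4), pool (5, 6, 3) — not enough gpu
Processes that can never finish: T_g and T_f.
(3) The exact count: 0 of the possible complete orderings are safe sequences.


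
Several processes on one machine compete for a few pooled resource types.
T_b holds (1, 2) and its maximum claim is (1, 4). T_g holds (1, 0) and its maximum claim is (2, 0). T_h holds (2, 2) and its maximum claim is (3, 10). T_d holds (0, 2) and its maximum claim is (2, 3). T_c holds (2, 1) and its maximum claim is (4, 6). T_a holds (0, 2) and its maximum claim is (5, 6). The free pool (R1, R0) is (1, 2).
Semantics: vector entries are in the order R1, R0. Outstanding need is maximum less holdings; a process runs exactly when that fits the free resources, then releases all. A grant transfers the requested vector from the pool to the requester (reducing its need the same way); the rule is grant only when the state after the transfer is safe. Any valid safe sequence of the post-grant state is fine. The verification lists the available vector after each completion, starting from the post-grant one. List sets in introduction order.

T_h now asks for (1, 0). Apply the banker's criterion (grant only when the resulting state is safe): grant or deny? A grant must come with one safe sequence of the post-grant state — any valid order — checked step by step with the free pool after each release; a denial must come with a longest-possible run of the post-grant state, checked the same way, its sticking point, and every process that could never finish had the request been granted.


DENY. Granting would leave the state unsafe.
Key observation: after T_b, T_g, T_d, T_c the pool peaks at (4, 7), and each blocked process is short somewhere: T_h on R0; T_a on R1.
Pretend the grant happened; the run T_b, T_g, T_d, T_c goes as far as possible. Verifying each step:
  pool = (0, 2)
  T_b: need (0, 2) fits (0, 2); releases (1, 2), pool now (1, 4)
  T_g: need (1, 0) fits (1, 4); releases (1, 0), pool now (2, 4)
  T_d: need (2, 1) fits (2, 4); releases (0, 2), pool now (2, 6)
  T_c: need (2, 5) fits (2, 6); releases (2, 1), pool now (4, 7)
  blocked: T_h wants (0, 8), pool (4, 7) — not enough R0
  blocked: T_a wants (5, 4), pool (4, 7) — not enough R1
Processes that could never finish after the grant: T_h and T_a.


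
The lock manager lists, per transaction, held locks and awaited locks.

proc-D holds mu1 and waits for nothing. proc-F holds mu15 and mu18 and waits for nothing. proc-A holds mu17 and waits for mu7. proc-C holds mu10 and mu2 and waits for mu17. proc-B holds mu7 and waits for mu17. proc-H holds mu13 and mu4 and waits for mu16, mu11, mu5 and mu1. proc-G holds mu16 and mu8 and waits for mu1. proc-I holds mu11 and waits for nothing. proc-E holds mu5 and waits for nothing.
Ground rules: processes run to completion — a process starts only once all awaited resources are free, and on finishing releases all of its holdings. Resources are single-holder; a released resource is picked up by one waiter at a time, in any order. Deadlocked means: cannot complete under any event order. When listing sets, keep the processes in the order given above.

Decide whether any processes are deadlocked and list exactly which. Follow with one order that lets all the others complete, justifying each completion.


The deadlocked set is proc-A, proc-C and proc-B.
Key observation: along proc-A -> proc-B -> proc-A, each member waits on what the next one holds — a deadlock; proc-C waits into the deadlock from upstream.
The rest can finish in the order proc-D, proc-G, proc-E, proc-I, proc-H, proc-F.
Step-by-step check:
  proc-D waits on nothing -> runs at once and releases mu1
  proc-G: everything it awaited (mu1) is free; runs, freeing mu16 and mu8
  proc-E waits on nothing -> runs at once and releases mu5
  proc-I waits on nothing -> runs at once and releases mu11
  proc-H: everything it awaited (mu16, mu11, mu5 and mu1) is free; runs, freeing mu13 and mu4
  proc-F waits on nothing -> runs at once and releases mu15 and mu18


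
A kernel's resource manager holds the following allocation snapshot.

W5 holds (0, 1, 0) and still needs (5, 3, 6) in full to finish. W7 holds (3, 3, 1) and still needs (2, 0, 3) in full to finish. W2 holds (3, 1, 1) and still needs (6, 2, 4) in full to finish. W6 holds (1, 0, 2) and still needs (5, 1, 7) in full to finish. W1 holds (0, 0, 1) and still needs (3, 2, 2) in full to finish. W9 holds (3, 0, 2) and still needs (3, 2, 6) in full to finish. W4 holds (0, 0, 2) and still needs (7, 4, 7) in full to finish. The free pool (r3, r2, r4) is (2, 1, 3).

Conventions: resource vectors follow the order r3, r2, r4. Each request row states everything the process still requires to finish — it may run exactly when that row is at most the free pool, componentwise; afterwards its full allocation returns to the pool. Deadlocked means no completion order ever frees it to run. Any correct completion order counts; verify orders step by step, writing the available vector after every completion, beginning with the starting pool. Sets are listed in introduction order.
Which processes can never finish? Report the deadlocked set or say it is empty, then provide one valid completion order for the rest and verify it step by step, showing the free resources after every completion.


Deadlocked set: W5, W2, W6, W9 and W4.
Key observation: after W7, W1 the pool peaks at (5, 4, 5), and each blocked process is short somewhere: W5 on r4; W2 on r3; W6 on r4; W9 on r4; W4 on r3, r4.
The rest can finish in the order W7, W1. Walking it through:
  pool = (2, 1, 3)
  W7 needs (2, 0, 3) <= (2, 1, 3) -> finishes; pool += (3, 3, 1) = (5, 4, 4)
  W1 needs (3, 2, 2) <= (5, 4, 4) -> finishes; pool += (0, 0, 1) = (5, 4, 5)
The blocked processes can never fit:
  W5 still needs (5, 3, 6) but only (5, 4, 5) is free — short on r4
  W2 still needs (6, 2, 4) but only (5, 4, 5) is free — short on r3
  W6 still needs (5, 1, 7) but only (5, 4, 5) is free — short on r4
  W9 still needs (3, 2, 6) but only (5, 4, 5) is free — short on r4
  W4 still needs (7, 4, 7) but only (5, 4, 5) is free — short on r3 and r4


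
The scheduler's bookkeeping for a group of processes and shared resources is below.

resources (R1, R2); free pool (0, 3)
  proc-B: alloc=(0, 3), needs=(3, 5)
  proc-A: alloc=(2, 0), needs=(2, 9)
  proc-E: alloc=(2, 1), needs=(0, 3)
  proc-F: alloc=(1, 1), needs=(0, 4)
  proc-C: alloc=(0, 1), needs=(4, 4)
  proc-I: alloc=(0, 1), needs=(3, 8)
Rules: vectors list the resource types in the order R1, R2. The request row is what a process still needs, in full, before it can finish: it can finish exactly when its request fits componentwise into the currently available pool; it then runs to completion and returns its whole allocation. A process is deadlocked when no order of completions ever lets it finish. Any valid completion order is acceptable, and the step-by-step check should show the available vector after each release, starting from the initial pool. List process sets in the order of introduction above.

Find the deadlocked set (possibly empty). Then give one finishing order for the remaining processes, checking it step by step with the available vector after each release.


The deadlocked set is empty.
Key observation: starting with proc-E, each completion frees enough for the next — no one is permanently blocked.
One completion order for the rest: proc-E, proc-F, proc-B, proc-I, proc-A, proc-C. Check, step by step:
  pool = (0, 3)
  proc-E needs (0, 3) <= (0, 3) -> finishes; pool += (2, 1) = (2, 4)
  proc-F needs (0, 4) <= (2, 4) -> finishes; pool += (1, 1) = (3, 5)
  proc-B needs (3, 5) <= (3, 5) -> finishes; pool += (0, 3) = (3, 8)
  proc-I needs (3, 8) <= (3, 8) -> finishes; pool += (0, 1) = (3, 9)
  proc-A needs (2, 9) <= (3, 9) -> finishes; pool += (2, 0) = (5, 9)
  proc-C needs (4, 4) <= (5, 9) -> finishes; pool += (0, 1) = (5, 10)


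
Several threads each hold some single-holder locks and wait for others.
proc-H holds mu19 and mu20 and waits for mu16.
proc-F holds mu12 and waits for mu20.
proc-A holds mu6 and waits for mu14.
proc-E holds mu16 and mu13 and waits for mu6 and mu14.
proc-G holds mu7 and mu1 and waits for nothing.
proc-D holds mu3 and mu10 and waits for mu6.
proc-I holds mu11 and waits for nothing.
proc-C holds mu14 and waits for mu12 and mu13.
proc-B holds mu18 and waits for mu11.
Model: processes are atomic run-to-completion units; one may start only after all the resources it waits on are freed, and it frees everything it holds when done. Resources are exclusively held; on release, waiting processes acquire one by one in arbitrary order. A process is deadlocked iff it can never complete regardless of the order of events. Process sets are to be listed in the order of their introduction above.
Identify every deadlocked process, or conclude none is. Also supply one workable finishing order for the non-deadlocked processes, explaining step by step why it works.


Deadlocked: proc-H, proc-F, proc-A, proc-E, proc-D and proc-C.
Key observation: the waits loop around proc-H -> proc-E -> proc-A -> proc-C -> proc-F -> proc-H with no way out; proc-D waits into the deadlock from upstream.
A valid finishing order for the others: proc-I, proc-B, proc-G.
Verifying each step:
  proc-I waits on nothing -> runs at once and releases mu11
  proc-B waits on mu11 — all released -> runs and releases mu18
  proc-G waits on nothing -> runs at once and releases mu7 and mu1


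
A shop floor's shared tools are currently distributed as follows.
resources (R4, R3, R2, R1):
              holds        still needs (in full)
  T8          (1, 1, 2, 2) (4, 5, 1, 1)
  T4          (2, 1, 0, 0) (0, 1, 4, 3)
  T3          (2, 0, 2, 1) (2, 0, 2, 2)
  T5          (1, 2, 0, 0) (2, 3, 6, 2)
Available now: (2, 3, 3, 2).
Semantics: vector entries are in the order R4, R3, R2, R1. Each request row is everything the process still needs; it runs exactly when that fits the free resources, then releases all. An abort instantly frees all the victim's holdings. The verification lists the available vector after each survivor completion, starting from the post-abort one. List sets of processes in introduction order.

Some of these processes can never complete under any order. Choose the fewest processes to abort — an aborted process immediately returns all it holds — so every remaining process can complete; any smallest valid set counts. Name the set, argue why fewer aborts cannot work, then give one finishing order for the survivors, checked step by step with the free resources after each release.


The answer: abort T5.
Key observation: before aborting T5, T8 was permanently blocked — no order could ever run it; afterwards it completes at step 2.
Why nothing smaller works: aborting no one leaves the state deadlocked as given.
One survivor order: T3, T8, T4. Verifying each step (post-abort pool first):
  pool = (3, 5, 3, 2)
  T3 needs (2, 0, 2, 2) <= (3, 5, 3, 2) -> finishes; pool += (2, 0, 2, 1) = (5, 5, 5, 3)
  T8 needs (4, 5, 1, 1) <= (5, 5, 5, 3) -> finishes; pool += (1, 1, 2, 2) = (6, 6, 7, 5)
  T4 needs (0, 1, 4, 3) <= (6, 6, 7, 5) -> finishes; pool += (2, 1, 0, 0) = (8, 7, 7, 5)


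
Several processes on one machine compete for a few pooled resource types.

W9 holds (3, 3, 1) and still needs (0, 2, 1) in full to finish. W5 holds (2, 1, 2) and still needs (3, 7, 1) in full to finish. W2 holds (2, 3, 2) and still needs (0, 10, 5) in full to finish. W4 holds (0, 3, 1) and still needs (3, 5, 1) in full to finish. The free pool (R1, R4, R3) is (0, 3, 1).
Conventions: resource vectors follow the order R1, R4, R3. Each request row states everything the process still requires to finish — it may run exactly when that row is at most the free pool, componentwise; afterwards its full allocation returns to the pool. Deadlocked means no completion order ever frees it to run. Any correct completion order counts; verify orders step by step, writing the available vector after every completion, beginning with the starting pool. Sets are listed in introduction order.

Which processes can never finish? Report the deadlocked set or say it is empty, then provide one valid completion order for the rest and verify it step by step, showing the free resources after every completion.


Nothing here is deadlocked.
Key observation: no deadlock: W9 fits now, and the freed resources carry the rest through.
A valid finishing order for the others: W9, W4, W5, W2. Check, step by step:
  pool = (0, 3, 1)
  W9 needs (0, 2, 1) <= (0, 3, 1) -> finishes; pool += (3, 3, 1) = (3, 6, 2)
  W4 needs (3, 5, 1) <= (3, 6, 2) -> finishes; pool += (0, 3, 1) = (3, 9, 3)
  W5 needs (3, 7, 1) <= (3, 9, 3) -> finishes; pool += (2, 1, 2) = (5, 10, 5)
  W2 needs (0, 10, 5) <= (5, 10, 5) -> finishes; pool += (2, 3, 2) = (7, 13, 7)


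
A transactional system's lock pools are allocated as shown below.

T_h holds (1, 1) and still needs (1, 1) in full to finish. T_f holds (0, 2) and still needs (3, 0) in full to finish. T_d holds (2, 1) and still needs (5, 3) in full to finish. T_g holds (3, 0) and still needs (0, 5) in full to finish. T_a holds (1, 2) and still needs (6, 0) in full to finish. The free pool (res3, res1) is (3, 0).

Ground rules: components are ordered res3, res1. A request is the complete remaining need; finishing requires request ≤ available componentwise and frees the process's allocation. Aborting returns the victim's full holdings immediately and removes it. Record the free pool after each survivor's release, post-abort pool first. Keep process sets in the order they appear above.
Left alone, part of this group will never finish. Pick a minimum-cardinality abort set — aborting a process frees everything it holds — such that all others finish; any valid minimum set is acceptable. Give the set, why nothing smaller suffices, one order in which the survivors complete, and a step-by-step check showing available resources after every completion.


Minimum abort set: T_d.
Key observation: T_a was stuck for good until T_d gave back (2, 1); in the order shown it finishes at step 3.
Why nothing smaller works: aborting no one leaves the state deadlocked as given.
The survivors complete as T_h, T_f, T_a, T_g. Check, step by step (starting from the post-abort pool):
  pool = (5, 1)
  T_h needs (1, 1) <= (5, 1) -> finishes; pool += (1, 1) = (6, 2)
  T_f needs (3, 0) <= (6, 2) -> finishes; pool += (0, 2) = (6, 4)
  T_a needs (6, 0) <= (6, 4) -> finishes; pool += (1, 2) = (7, 6)
  T_g needs (0, 5) <= (7, 6) -> finishes; pool += (3, 0) = (10, 6)


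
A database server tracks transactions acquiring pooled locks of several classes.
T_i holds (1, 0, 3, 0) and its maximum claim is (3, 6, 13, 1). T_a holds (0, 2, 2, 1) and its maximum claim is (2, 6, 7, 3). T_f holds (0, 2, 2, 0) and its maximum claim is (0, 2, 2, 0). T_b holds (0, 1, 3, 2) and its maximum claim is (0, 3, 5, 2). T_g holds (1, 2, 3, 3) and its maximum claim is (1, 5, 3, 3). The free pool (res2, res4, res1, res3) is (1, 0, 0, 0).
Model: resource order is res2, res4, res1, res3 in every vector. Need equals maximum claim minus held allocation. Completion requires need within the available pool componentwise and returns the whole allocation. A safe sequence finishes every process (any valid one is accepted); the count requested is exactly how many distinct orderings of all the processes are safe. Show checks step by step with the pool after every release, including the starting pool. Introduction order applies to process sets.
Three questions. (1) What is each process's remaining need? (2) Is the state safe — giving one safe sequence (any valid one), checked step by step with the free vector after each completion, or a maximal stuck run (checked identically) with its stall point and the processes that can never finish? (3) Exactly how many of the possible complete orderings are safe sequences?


(1) Remaining need (order res2, res4, res1, res3):
  T_i: (2, 6, 10, 1)
  T_a: (2, 4, 5, 2)
  T_f: (0, 0, 0, 0)
  T_b: (0, 2, 2, 0)
  T_g: (0, 3, 0, 0)
(2) SAFE — a valid safe sequence is T_f, T_b, T_g, T_a, T_i.
Key observation: the first exact fit in this order is T_b — it needs (0, 2, 2, 0) with (1, 2, 2, 0) free, meeting a requested resource to the last unit.
Walking it through:
  pool = (1, 0, 0, 0)
  T_f: need (0, 0, 0, 0) fits (1, 0, 0, 0); releases (0, 2, 2, 0), pool now (1, 2, 2, 0)
  T_b: need (0, 2, 2, 0) fits (1, 2, 2, 0); releases (0, 1, 3, 2), pool now (1, 3, 5, 2)
  T_g: need (0, 3, 0, 0) fits (1, 3, 5, 2); releases (1, 2, 3, 3), pool now (2, 5, 8, 5)
  T_a: need (2, 4, 5, 2) fits (2, 5, 8, 5); releases (0, 2, 2, 1), pool now (2, 7, 10, 6)
  T_i: need (2, 6, 10, 1) fits (2, 7, 10, 6); releases (1, 0, 3, 0), pool now (3, 7, 13, 6)
(3) Precisely 1 of the possible complete orderings is a safe sequence.


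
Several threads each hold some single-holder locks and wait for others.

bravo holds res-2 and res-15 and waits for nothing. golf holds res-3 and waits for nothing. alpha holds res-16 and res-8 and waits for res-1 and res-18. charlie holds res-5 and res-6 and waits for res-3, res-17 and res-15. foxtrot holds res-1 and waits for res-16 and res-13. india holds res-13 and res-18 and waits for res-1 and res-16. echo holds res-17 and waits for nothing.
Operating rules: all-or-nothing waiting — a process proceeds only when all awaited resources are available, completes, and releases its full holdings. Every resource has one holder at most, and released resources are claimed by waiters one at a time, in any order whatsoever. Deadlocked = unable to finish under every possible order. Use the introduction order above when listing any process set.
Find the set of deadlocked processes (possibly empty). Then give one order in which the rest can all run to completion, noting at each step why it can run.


The deadlocked set is alpha, foxtrot and india.
Key observation: along alpha -> foxtrot -> alpha, each member waits on what the next one holds — a deadlock; india is caught in further circular waits.
One completion order for the rest: echo, bravo, golf, charlie.
Check, step by step:
  echo waits on nothing -> runs at once and releases res-17
  bravo waits on nothing -> runs at once and releases res-2 and res-15
  golf waits on nothing -> runs at once and releases res-3
  run charlie (all its waits — res-3, res-17 and res-15 — are resolved); releases res-5 and res-6


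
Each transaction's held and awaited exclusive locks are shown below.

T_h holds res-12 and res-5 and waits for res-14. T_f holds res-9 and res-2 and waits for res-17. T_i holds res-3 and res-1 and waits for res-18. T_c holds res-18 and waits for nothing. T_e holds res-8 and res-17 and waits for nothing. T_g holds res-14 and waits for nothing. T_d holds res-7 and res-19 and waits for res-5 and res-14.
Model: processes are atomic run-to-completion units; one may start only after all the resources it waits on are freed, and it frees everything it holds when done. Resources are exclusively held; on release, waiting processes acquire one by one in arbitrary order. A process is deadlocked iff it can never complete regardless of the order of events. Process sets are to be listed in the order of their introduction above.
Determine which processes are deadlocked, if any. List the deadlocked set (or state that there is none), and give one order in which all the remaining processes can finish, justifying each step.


The deadlocked set is empty.
Key observation: although several processes wait, no cycle exists — each chain bottoms out at a free runner.
A valid finishing order for the others: T_c, T_g, T_h, T_e, T_i, T_d, T_f.
Check, step by step:
  T_c: no waits; runs immediately, freeing res-18
  T_g: no waits; runs immediately, freeing res-14
  T_h: everything it awaited (res-14) is free; runs, freeing res-12 and res-5
  T_e: no waits; runs immediately, freeing res-8 and res-17
  T_i: everything it awaited (res-18) is free; runs, freeing res-3 and res-1
  T_d: everything it awaited (res-5 and res-14) is free; runs, freeing res-7 and res-19
  T_f: everything it awaited (res-17) is free; runs, freeing res-9 and res-2


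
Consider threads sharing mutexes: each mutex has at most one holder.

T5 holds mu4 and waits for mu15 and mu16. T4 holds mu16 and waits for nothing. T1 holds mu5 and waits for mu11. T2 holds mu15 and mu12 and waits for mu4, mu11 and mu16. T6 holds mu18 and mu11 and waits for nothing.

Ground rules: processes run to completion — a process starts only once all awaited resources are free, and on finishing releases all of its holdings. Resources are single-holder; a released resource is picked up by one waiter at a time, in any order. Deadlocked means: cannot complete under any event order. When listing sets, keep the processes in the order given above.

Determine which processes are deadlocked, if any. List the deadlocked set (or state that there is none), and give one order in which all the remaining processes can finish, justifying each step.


Deadlocked: T5 and T2.
Key observation: the cycle T5 -> T2 -> T5 can never break — each member waits on the next; no other process is dragged down with it.
A valid finishing order for the others: T6, T1, T4.
Step-by-step check:
  T6 waits on nothing -> runs at once and releases mu18 and mu11
  T1: everything it awaited (mu11) is free; runs, freeing mu5
  T4 waits on nothing -> runs at once and releases mu16


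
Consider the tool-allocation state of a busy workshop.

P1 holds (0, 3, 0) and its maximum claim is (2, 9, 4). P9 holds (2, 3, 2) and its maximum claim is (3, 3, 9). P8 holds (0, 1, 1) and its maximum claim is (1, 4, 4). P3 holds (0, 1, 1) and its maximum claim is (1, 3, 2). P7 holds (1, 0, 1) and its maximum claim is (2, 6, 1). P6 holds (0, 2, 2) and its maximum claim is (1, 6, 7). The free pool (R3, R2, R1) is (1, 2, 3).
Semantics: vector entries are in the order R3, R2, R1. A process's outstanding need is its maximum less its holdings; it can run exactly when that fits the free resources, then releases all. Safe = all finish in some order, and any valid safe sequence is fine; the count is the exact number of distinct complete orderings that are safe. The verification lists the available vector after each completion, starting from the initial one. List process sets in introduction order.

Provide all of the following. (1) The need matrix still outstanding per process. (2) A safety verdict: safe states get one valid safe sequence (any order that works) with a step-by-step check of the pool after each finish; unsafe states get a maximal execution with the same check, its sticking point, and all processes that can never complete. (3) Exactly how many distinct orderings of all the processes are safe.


(1) Outstanding need per process (order R3, R2, R1):
  P1: (2, 6, 4)
  P9: (1, 0, 7)
  P8: (1, 3, 3)
  P3: (1, 2, 1)
  P7: (1, 6, 0)
  P6: (1, 4, 5)
(2) SAFE — a valid safe sequence is P3, P8, P6, P9, P1, P7.
Key observation: at P3 the run first touches a limit — (1, 2, 1) against (1, 2, 3), exact on a resource it actually requests.
Verifying each step:
  pool = (1, 2, 3)
  P3: need (1, 2, 1) fits (1, 2, 3); releases (0, 1, 1), pool now (1, 3, 4)
  P8: need (1, 3, 3) fits (1, 3, 4); releases (0, 1, 1), pool now (1, 4, 5)
  P6: need (1, 4, 5) fits (1, 4, 5); releases (0, 2, 2), pool now (1, 6, 7)
  P9: need (1, 0, 7) fits (1, 6, 7); releases (2, 3, 2), pool now (3, 9, 9)
  P1: need (2, 6, 4) fits (3, 9, 9); releases (0, 3, 0), pool now (3, 12, 9)
  P7: need (1, 6, 0) fits (3, 12, 9); releases (1, 0, 1), pool now (4, 12, 10)
(3) The exact count: 4 of the possible complete orderings are safe sequences.


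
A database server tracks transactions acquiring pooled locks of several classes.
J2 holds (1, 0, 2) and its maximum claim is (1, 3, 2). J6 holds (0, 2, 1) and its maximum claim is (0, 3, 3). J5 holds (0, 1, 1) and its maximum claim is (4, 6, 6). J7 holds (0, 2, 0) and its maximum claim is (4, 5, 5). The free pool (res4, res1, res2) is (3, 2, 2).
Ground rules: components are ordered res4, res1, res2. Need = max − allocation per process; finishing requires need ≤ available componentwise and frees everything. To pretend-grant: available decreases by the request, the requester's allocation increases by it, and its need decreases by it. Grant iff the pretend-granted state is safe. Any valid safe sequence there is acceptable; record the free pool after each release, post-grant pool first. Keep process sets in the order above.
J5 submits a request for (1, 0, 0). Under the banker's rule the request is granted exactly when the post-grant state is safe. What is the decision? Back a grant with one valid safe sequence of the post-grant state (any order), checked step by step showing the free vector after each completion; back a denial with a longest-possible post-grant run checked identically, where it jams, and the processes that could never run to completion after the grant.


DENY — the pretend-granted state is unsafe.
Key observation: after J6, J2 the pool peaks at (3, 4, 5), and each blocked process is short somewhere: J5 on res1; J7 on res4.
Pretend the grant happened; the run J6, J2 goes as far as possible. Verifying each step:
  pool = (2, 2, 2)
  J6: need (0, 1, 2) fits (2, 2, 2); releases (0, 2, 1), pool now (2, 4, 3)
  J2: need (0, 3, 0) fits (2, 4, 3); releases (1, 0, 2), pool now (3, 4, 5)
  J5 still needs (3, 5, 5) but only (3, 4, 5) is free — short on res1
  J7 still needs (4, 3, 5) but only (3, 4, 5) is free — short on res4
Had the request been granted, J5 and J7 could never finish.
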